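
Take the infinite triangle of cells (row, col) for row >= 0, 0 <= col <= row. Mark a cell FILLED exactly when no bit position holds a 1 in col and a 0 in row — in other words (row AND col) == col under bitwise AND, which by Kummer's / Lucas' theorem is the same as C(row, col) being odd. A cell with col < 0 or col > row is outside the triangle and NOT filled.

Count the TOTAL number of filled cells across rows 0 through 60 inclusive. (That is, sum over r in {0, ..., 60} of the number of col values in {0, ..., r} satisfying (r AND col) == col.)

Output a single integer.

r0=0 pc0: +1 =1
r1=1 pc1: +2 =3
r2=10 pc1: +2 =5
r3=11 pc2: +4 =9
r4=100 pc1: +2 =11
r5=101 pc2: +4 =15
r6=110 pc2: +4 =19
r7=111 pc3: +8 =27
r8=1000 pc1: +2 =29
r9=1001 pc2: +4 =33
r10=1010 pc2: +4 =37
r11=1011 pc3: +8 =45
r12=1100 pc2: +4 =49
r13=1101 pc3: +8 =57
r14=1110 pc3: +8 =65
r15=1111 pc4: +16 =81
r16=10000 pc1: +2 =83
r17=10001 pc2: +4 =87
r18=10010 pc2: +4 =91
r19=10011 pc3: +8 =99
r20=10100 pc2: +4 =103
r21=10101 pc3: +8 =111
r22=10110 pc3: +8 =119
r23=10111 pc4: +16 =135
r24=11000 pc2: +4 =139
r25=11001 pc3: +8 =147
r26=11010 pc3: +8 =155
r27=11011 pc4: +16 =171
r28=11100 pc3: +8 =179
r29=11101 pc4: +16 =195
r30=11110 pc4: +16 =211
r31=11111 pc5: +32 =243
r32=100000 pc1: +2 =245
r33=100001 pc2: +4 =249
r34=100010 pc2: +4 =253
r35=100011 pc3: +8 =261
r36=100100 pc2: +4 =265
r37=100101 pc3: +8 =273
r38=100110 pc3: +8 =281
r39=100111 pc4: +16 =297
r40=101000 pc2: +4 =301
r41=101001 pc3: +8 =309
r42=101010 pc3: +8 =317
r43=101011 pc4: +16 =333
r44=101100 pc3: +8 =341
r45=101101 pc4: +16 =357
r46=101110 pc4: +16 =373
r47=101111 pc5: +32 =405
r48=110000 pc2: +4 =409
r49=110001 pc3: +8 =417
r50=110010 pc3: +8 =425
r51=110011 pc4: +16 =441
r52=110100 pc3: +8 =449
r53=110101 pc4: +16 =465
r54=110110 pc4: +16 =481
r55=110111 pc5: +32 =513
r56=111000 pc3: +8 =521
r57=111001 pc4: +16 =537
r58=111010 pc4: +16 =553
r59=111011 pc5: +32 =585
r60=111100 pc4: +16 =601

Answer: 601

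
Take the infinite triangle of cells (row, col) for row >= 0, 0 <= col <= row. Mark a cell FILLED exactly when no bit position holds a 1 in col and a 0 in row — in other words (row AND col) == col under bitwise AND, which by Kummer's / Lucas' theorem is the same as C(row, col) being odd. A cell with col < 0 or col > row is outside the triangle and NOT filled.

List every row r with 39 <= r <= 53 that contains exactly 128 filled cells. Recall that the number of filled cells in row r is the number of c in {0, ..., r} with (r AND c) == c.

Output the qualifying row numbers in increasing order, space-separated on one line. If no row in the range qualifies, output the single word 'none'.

Row r has 2^popcount(r) filled cells, so we need popcount(r) = log2(128) = 7.
Scan r = 39..53 and keep those with exactly 7 one-bits:
r=39=100111 popcount=4 -> skip
r=40=101000 popcount=2 -> skip
r=41=101001 popcount=3 -> skip
r=42=101010 popcount=3 -> skip
r=43=101011 popcount=4 -> skip
r=44=101100 popcount=3 -> skip
r=45=101101 popcount=4 -> skip
r=46=101110 popcount=4 -> skip
r=47=101111 popcount=5 -> skip
r=48=110000 popcount=2 -> skip
r=49=110001 popcount=3 -> skip
r=50=110010 popcount=3 -> skip
r=51=110011 popcount=4 -> skip
r=52=110100 popcount=3 -> skip
r=53=110101 popcount=4 -> skip
Kept rows: none

Answer: none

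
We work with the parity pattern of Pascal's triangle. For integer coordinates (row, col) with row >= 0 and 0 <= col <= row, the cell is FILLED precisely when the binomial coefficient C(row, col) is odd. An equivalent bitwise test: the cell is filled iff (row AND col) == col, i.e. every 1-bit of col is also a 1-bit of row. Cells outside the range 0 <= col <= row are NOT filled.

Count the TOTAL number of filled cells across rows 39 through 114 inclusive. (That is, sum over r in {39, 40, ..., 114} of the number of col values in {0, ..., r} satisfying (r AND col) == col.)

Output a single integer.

r39=100111 pc4: +16 =16
r40=101000 pc2: +4 =20
r41=101001 pc3: +8 =28
r42=101010 pc3: +8 =36
r43=101011 pc4: +16 =52
r44=101100 pc3: +8 =60
r45=101101 pc4: +16 =76
r46=101110 pc4: +16 =92
r47=101111 pc5: +32 =124
r48=110000 pc2: +4 =128
r49=110001 pc3: +8 =136
r50=110010 pc3: +8 =144
r51=110011 pc4: +16 =160
r52=110100 pc3: +8 =168
r53=110101 pc4: +16 =184
r54=110110 pc4: +16 =200
r55=110111 pc5: +32 =232
r56=111000 pc3: +8 =240
r57=111001 pc4: +16 =256
r58=111010 pc4: +16 =272
r59=111011 pc5: +32 =304
r60=111100 pc4: +16 =320
r61=111101 pc5: +32 =352
r62=111110 pc5: +32 =384
r63=111111 pc6: +64 =448
r64=1000000 pc1: +2 =450
r65=1000001 pc2: +4 =454
r66=1000010 pc2: +4 =458
r67=1000011 pc3: +8 =466
r68=1000100 pc2: +4 =470
r69=1000101 pc3: +8 =478
r70=1000110 pc3: +8 =486
r71=1000111 pc4: +16 =502
r72=1001000 pc2: +4 =506
r73=1001001 pc3: +8 =514
r74=1001010 pc3: +8 =522
r75=1001011 pc4: +16 =538
r76=1001100 pc3: +8 =546
r77=1001101 pc4: +16 =562
r78=1001110 pc4: +16 =578
r79=1001111 pc5: +32 =610
r80=1010000 pc2: +4 =614
r81=1010001 pc3: +8 =622
r82=1010010 pc3: +8 =630
r83=1010011 pc4: +16 =646
r84=1010100 pc3: +8 =654
r85=1010101 pc4: +16 =670
r86=1010110 pc4: +16 =686
r87=1010111 pc5: +32 =718
r88=1011000 pc3: +8 =726
r89=1011001 pc4: +16 =742
r90=1011010 pc4: +16 =758
r91=1011011 pc5: +32 =790
r92=1011100 pc4: +16 =806
r93=1011101 pc5: +32 =838
r94=1011110 pc5: +32 =870
r95=1011111 pc6: +64 =934
r96=1100000 pc2: +4 =938
r97=1100001 pc3: +8 =946
r98=1100010 pc3: +8 =954
r99=1100011 pc4: +16 =970
r100=1100100 pc3: +8 =978
r101=1100101 pc4: +16 =994
r102=1100110 pc4: +16 =1010
r103=1100111 pc5: +32 =1042
r104=1101000 pc3: +8 =1050
r105=1101001 pc4: +16 =1066
r106=1101010 pc4: +16 =1082
r107=1101011 pc5: +32 =1114
r108=1101100 pc4: +16 =1130
r109=1101101 pc5: +32 =1162
r110=1101110 pc5: +32 =1194
r111=1101111 pc6: +64 =1258
r112=1110000 pc3: +8 =1266
r113=1110001 pc4: +16 =1282
r114=1110010 pc4: +16 =1298

Answer: 1298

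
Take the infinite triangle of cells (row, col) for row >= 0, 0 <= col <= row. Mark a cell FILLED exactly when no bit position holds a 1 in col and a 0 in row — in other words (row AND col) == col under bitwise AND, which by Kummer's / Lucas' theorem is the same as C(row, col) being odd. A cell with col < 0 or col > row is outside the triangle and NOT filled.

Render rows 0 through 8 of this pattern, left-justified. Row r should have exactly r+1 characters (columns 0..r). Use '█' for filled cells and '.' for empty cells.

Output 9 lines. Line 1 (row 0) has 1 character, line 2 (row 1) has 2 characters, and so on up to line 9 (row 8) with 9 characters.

r0=0: █
r1=1: ██
r2=10: █.█
r3=11: ████
r4=100: █...█
r5=101: ██..██
r6=110: █.█.█.█
r7=111: ████████
r8=1000: █.......█

Answer: █
██
█.█
████
█...█
██..██
█.█.█.█
████████
█.......█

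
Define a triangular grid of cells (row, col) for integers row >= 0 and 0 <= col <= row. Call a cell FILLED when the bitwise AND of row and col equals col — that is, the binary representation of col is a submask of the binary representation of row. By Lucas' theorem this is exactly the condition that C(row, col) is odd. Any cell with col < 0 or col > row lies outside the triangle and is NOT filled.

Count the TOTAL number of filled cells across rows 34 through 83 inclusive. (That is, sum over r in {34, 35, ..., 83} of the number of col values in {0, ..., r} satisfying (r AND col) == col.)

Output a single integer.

Answer: 678

Derivation:
r34=100010 pc2: +4 =4
r35=100011 pc3: +8 =12
r36=100100 pc2: +4 =16
r37=100101 pc3: +8 =24
r38=100110 pc3: +8 =32
r39=100111 pc4: +16 =48
r40=101000 pc2: +4 =52
r41=101001 pc3: +8 =60
r42=101010 pc3: +8 =68
r43=101011 pc4: +16 =84
r44=101100 pc3: +8 =92
r45=101101 pc4: +16 =108
r46=101110 pc4: +16 =124
r47=101111 pc5: +32 =156
r48=110000 pc2: +4 =160
r49=110001 pc3: +8 =168
r50=110010 pc3: +8 =176
r51=110011 pc4: +16 =192
r52=110100 pc3: +8 =200
r53=110101 pc4: +16 =216
r54=110110 pc4: +16 =232
r55=110111 pc5: +32 =264
r56=111000 pc3: +8 =272
r57=111001 pc4: +16 =288
r58=111010 pc4: +16 =304
r59=111011 pc5: +32 =336
r60=111100 pc4: +16 =352
r61=111101 pc5: +32 =384
r62=111110 pc5: +32 =416
r63=111111 pc6: +64 =480
r64=1000000 pc1: +2 =482
r65=1000001 pc2: +4 =486
r66=1000010 pc2: +4 =490
r67=1000011 pc3: +8 =498
r68=1000100 pc2: +4 =502
r69=1000101 pc3: +8 =510
r70=1000110 pc3: +8 =518
r71=1000111 pc4: +16 =534
r72=1001000 pc2: +4 =538
r73=1001001 pc3: +8 =546
r74=1001010 pc3: +8 =554
r75=1001011 pc4: +16 =570
r76=1001100 pc3: +8 =578
r77=1001101 pc4: +16 =594
r78=1001110 pc4: +16 =610
r79=1001111 pc5: +32 =642
r80=1010000 pc2: +4 =646
r81=1010001 pc3: +8 =654
r82=1010010 pc3: +8 =662
r83=1010011 pc4: +16 =678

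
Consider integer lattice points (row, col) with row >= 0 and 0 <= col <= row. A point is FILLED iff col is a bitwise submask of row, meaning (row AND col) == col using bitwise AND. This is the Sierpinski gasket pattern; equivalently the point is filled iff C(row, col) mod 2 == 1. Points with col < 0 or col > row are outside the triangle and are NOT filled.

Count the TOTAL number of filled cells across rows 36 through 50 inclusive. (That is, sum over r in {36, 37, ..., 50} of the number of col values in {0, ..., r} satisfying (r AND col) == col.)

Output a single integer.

Answer: 164

Derivation:
r36=100100 pc2: +4 =4
r37=100101 pc3: +8 =12
r38=100110 pc3: +8 =20
r39=100111 pc4: +16 =36
r40=101000 pc2: +4 =40
r41=101001 pc3: +8 =48
r42=101010 pc3: +8 =56
r43=101011 pc4: +16 =72
r44=101100 pc3: +8 =80
r45=101101 pc4: +16 =96
r46=101110 pc4: +16 =112
r47=101111 pc5: +32 =144
r48=110000 pc2: +4 =148
r49=110001 pc3: +8 =156
r50=110010 pc3: +8 =164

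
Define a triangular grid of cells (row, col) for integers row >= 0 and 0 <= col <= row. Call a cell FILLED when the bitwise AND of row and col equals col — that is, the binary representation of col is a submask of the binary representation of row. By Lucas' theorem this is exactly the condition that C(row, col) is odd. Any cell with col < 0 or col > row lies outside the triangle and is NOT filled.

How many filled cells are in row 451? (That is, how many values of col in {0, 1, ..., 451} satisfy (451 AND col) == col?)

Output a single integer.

Answer: 32

Derivation:
451 in binary = 111000011
popcount(451) = number of 1-bits in 111000011 = 5
A col c satisfies (451 AND c) == c iff every set bit of c is also set in 451; each of the 5 set bits of 451 can independently be on or off in c.
count = 2^5 = 32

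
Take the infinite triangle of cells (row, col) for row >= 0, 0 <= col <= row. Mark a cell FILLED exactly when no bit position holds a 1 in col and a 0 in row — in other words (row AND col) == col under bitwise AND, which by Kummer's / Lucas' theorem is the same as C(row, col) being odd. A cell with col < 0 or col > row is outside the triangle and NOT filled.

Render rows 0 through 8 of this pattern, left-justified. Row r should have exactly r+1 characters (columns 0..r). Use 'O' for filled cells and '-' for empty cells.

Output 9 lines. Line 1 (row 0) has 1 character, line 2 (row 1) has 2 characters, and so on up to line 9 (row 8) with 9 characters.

Answer: O
OO
O-O
OOOO
O---O
OO--OO
O-O-O-O
OOOOOOOO
O-------O

Derivation:
r0=0: O
r1=1: OO
r2=10: O-O
r3=11: OOOO
r4=100: O---O
r5=101: OO--OO
r6=110: O-O-O-O
r7=111: OOOOOOOO
r8=1000: O-------O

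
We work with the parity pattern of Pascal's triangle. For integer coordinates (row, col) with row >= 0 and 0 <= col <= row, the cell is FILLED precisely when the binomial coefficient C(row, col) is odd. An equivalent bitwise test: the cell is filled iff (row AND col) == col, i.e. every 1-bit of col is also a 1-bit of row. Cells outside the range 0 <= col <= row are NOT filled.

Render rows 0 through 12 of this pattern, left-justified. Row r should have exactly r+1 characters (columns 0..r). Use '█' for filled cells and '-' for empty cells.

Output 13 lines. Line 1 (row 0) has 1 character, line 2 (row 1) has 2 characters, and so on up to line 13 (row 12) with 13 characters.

Answer: █
██
█-█
████
█---█
██--██
█-█-█-█
████████
█-------█
██------██
█-█-----█-█
████----████
█---█---█---█

Derivation:
r0=0: █
r1=1: ██
r2=10: █-█
r3=11: ████
r4=100: █---█
r5=101: ██--██
r6=110: █-█-█-█
r7=111: ████████
r8=1000: █-------█
r9=1001: ██------██
r10=1010: █-█-----█-█
r11=1011: ████----████
r12=1100: █---█---█---█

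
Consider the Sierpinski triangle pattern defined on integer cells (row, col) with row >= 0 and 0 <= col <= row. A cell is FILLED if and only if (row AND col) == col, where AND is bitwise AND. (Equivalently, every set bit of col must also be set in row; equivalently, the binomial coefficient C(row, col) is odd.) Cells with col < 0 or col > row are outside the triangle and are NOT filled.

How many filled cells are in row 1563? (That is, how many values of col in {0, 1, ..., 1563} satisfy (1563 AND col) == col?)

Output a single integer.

Answer: 64

Derivation:
1563 in binary = 11000011011
popcount(1563) = number of 1-bits in 11000011011 = 6
A col c satisfies (1563 AND c) == c iff every set bit of c is also set in 1563; each of the 6 set bits of 1563 can independently be on or off in c.
count = 2^6 = 64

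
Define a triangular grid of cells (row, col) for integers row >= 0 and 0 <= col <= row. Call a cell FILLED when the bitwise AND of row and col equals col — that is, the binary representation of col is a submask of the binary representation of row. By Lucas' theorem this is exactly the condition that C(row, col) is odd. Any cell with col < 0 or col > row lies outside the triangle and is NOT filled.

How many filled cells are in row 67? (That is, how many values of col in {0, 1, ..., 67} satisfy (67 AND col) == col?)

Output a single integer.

67 in binary = 1000011
popcount(67) = number of 1-bits in 1000011 = 3
A col c satisfies (67 AND c) == c iff every set bit of c is also set in 67; each of the 3 set bits of 67 can independently be on or off in c.
count = 2^3 = 8

Answer: 8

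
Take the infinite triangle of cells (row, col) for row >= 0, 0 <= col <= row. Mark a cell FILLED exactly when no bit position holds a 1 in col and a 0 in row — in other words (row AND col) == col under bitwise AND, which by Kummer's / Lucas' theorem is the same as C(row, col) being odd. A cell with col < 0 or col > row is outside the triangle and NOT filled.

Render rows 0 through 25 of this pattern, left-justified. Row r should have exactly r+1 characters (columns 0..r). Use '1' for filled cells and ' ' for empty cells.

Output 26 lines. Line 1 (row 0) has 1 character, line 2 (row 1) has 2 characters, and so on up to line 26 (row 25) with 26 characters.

Answer: 1
11
1 1
1111
1   1
11  11
1 1 1 1
11111111
1       1
11      11
1 1     1 1
1111    1111
1   1   1   1
11  11  11  11
1 1 1 1 1 1 1 1
1111111111111111
1               1
11              11
1 1             1 1
1111            1111
1   1           1   1
11  11          11  11
1 1 1 1         1 1 1 1
11111111        11111111
1       1       1       1
11      11      11      11

Derivation:
r0=0: 1
r1=1: 11
r2=10: 1 1
r3=11: 1111
r4=100: 1   1
r5=101: 11  11
r6=110: 1 1 1 1
r7=111: 11111111
r8=1000: 1       1
r9=1001: 11      11
r10=1010: 1 1     1 1
r11=1011: 1111    1111
r12=1100: 1   1   1   1
r13=1101: 11  11  11  11
r14=1110: 1 1 1 1 1 1 1 1
r15=1111: 1111111111111111
r16=10000: 1               1
r17=10001: 11              11
r18=10010: 1 1             1 1
r19=10011: 1111            1111
r20=10100: 1   1           1   1
r21=10101: 11  11          11  11
r22=10110: 1 1 1 1         1 1 1 1
r23=10111: 11111111        11111111
r24=11000: 1       1       1       1
r25=11001: 11      11      11      11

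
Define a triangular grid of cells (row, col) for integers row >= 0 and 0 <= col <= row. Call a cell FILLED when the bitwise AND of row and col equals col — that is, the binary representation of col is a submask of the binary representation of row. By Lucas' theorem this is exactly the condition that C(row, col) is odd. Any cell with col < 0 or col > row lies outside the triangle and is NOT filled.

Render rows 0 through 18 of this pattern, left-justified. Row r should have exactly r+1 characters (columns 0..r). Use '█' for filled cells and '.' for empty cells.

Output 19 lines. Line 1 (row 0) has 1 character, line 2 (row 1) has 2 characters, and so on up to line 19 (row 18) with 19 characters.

r0=0: █
r1=1: ██
r2=10: █.█
r3=11: ████
r4=100: █...█
r5=101: ██..██
r6=110: █.█.█.█
r7=111: ████████
r8=1000: █.......█
r9=1001: ██......██
r10=1010: █.█.....█.█
r11=1011: ████....████
r12=1100: █...█...█...█
r13=1101: ██..██..██..██
r14=1110: █.█.█.█.█.█.█.█
r15=1111: ████████████████
r16=10000: █...............█
r17=10001: ██..............██
r18=10010: █.█.............█.█

Answer: █
██
█.█
████
█...█
██..██
█.█.█.█
████████
█.......█
██......██
█.█.....█.█
████....████
█...█...█...█
██..██..██..██
█.█.█.█.█.█.█.█
████████████████
█...............█
██..............██
█.█.............█.█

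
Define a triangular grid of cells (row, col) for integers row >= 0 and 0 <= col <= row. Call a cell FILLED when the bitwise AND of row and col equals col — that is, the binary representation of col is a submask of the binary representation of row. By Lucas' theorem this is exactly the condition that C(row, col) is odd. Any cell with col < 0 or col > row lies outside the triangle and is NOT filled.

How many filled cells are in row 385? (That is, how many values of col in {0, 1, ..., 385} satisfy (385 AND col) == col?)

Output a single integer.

Answer: 8

Derivation:
385 in binary = 110000001
popcount(385) = number of 1-bits in 110000001 = 3
A col c satisfies (385 AND c) == c iff every set bit of c is also set in 385; each of the 3 set bits of 385 can independently be on or off in c.
count = 2^3 = 8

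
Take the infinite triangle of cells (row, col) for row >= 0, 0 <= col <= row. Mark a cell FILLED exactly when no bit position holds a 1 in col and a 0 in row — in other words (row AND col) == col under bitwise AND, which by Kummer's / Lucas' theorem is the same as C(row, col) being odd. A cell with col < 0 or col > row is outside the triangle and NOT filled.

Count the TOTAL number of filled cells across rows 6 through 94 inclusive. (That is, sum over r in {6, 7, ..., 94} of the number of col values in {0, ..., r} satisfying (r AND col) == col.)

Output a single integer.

Answer: 1136

Derivation:
r6=110 pc2: +4 =4
r7=111 pc3: +8 =12
r8=1000 pc1: +2 =14
r9=1001 pc2: +4 =18
r10=1010 pc2: +4 =22
r11=1011 pc3: +8 =30
r12=1100 pc2: +4 =34
r13=1101 pc3: +8 =42
r14=1110 pc3: +8 =50
r15=1111 pc4: +16 =66
r16=10000 pc1: +2 =68
r17=10001 pc2: +4 =72
r18=10010 pc2: +4 =76
r19=10011 pc3: +8 =84
r20=10100 pc2: +4 =88
r21=10101 pc3: +8 =96
r22=10110 pc3: +8 =104
r23=10111 pc4: +16 =120
r24=11000 pc2: +4 =124
r25=11001 pc3: +8 =132
r26=11010 pc3: +8 =140
r27=11011 pc4: +16 =156
r28=11100 pc3: +8 =164
r29=11101 pc4: +16 =180
r30=11110 pc4: +16 =196
r31=11111 pc5: +32 =228
r32=100000 pc1: +2 =230
r33=100001 pc2: +4 =234
r34=100010 pc2: +4 =238
r35=100011 pc3: +8 =246
r36=100100 pc2: +4 =250
r37=100101 pc3: +8 =258
r38=100110 pc3: +8 =266
r39=100111 pc4: +16 =282
r40=101000 pc2: +4 =286
r41=101001 pc3: +8 =294
r42=101010 pc3: +8 =302
r43=101011 pc4: +16 =318
r44=101100 pc3: +8 =326
r45=101101 pc4: +16 =342
r46=101110 pc4: +16 =358
r47=101111 pc5: +32 =390
r48=110000 pc2: +4 =394
r49=110001 pc3: +8 =402
r50=110010 pc3: +8 =410
r51=110011 pc4: +16 =426
r52=110100 pc3: +8 =434
r53=110101 pc4: +16 =450
r54=110110 pc4: +16 =466
r55=110111 pc5: +32 =498
r56=111000 pc3: +8 =506
r57=111001 pc4: +16 =522
r58=111010 pc4: +16 =538
r59=111011 pc5: +32 =570
r60=111100 pc4: +16 =586
r61=111101 pc5: +32 =618
r62=111110 pc5: +32 =650
r63=111111 pc6: +64 =714
r64=1000000 pc1: +2 =716
r65=1000001 pc2: +4 =720
r66=1000010 pc2: +4 =724
r67=1000011 pc3: +8 =732
r68=1000100 pc2: +4 =736
r69=1000101 pc3: +8 =744
r70=1000110 pc3: +8 =752
r71=1000111 pc4: +16 =768
r72=1001000 pc2: +4 =772
r73=1001001 pc3: +8 =780
r74=1001010 pc3: +8 =788
r75=1001011 pc4: +16 =804
r76=1001100 pc3: +8 =812
r77=1001101 pc4: +16 =828
r78=1001110 pc4: +16 =844
r79=1001111 pc5: +32 =876
r80=1010000 pc2: +4 =880
r81=1010001 pc3: +8 =888
r82=1010010 pc3: +8 =896
r83=1010011 pc4: +16 =912
r84=1010100 pc3: +8 =920
r85=1010101 pc4: +16 =936
r86=1010110 pc4: +16 =952
r87=1010111 pc5: +32 =984
r88=1011000 pc3: +8 =992
r89=1011001 pc4: +16 =1008
r90=1011010 pc4: +16 =1024
r91=1011011 pc5: +32 =1056
r92=1011100 pc4: +16 =1072
r93=1011101 pc5: +32 =1104
r94=1011110 pc5: +32 =1136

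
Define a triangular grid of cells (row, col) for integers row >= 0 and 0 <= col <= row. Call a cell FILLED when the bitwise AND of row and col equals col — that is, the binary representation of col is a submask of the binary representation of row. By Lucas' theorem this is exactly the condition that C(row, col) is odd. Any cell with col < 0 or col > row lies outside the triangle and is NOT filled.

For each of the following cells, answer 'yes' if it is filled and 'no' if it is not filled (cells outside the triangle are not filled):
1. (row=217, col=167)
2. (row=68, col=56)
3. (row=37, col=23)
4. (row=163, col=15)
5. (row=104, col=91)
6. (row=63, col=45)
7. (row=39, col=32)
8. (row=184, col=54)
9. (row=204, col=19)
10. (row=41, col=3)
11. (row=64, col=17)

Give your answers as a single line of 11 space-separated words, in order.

(217,167): row=0b11011001, col=0b10100111, row AND col = 0b10000001 = 129; 129 != 167 -> empty
(68,56): row=0b1000100, col=0b111000, row AND col = 0b0 = 0; 0 != 56 -> empty
(37,23): row=0b100101, col=0b10111, row AND col = 0b101 = 5; 5 != 23 -> empty
(163,15): row=0b10100011, col=0b1111, row AND col = 0b11 = 3; 3 != 15 -> empty
(104,91): row=0b1101000, col=0b1011011, row AND col = 0b1001000 = 72; 72 != 91 -> empty
(63,45): row=0b111111, col=0b101101, row AND col = 0b101101 = 45; 45 == 45 -> filled
(39,32): row=0b100111, col=0b100000, row AND col = 0b100000 = 32; 32 == 32 -> filled
(184,54): row=0b10111000, col=0b110110, row AND col = 0b110000 = 48; 48 != 54 -> empty
(204,19): row=0b11001100, col=0b10011, row AND col = 0b0 = 0; 0 != 19 -> empty
(41,3): row=0b101001, col=0b11, row AND col = 0b1 = 1; 1 != 3 -> empty
(64,17): row=0b1000000, col=0b10001, row AND col = 0b0 = 0; 0 != 17 -> empty

Answer: no no no no no yes yes no no no no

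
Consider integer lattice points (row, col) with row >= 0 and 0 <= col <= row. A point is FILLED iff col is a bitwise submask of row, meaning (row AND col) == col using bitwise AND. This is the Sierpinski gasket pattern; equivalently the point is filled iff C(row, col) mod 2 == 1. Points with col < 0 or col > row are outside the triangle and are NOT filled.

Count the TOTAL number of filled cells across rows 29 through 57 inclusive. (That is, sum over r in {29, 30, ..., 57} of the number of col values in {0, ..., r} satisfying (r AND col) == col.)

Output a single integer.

Answer: 358

Derivation:
r29=11101 pc4: +16 =16
r30=11110 pc4: +16 =32
r31=11111 pc5: +32 =64
r32=100000 pc1: +2 =66
r33=100001 pc2: +4 =70
r34=100010 pc2: +4 =74
r35=100011 pc3: +8 =82
r36=100100 pc2: +4 =86
r37=100101 pc3: +8 =94
r38=100110 pc3: +8 =102
r39=100111 pc4: +16 =118
r40=101000 pc2: +4 =122
r41=101001 pc3: +8 =130
r42=101010 pc3: +8 =138
r43=101011 pc4: +16 =154
r44=101100 pc3: +8 =162
r45=101101 pc4: +16 =178
r46=101110 pc4: +16 =194
r47=101111 pc5: +32 =226
r48=110000 pc2: +4 =230
r49=110001 pc3: +8 =238
r50=110010 pc3: +8 =246
r51=110011 pc4: +16 =262
r52=110100 pc3: +8 =270
r53=110101 pc4: +16 =286
r54=110110 pc4: +16 =302
r55=110111 pc5: +32 =334
r56=111000 pc3: +8 =342
r57=111001 pc4: +16 =358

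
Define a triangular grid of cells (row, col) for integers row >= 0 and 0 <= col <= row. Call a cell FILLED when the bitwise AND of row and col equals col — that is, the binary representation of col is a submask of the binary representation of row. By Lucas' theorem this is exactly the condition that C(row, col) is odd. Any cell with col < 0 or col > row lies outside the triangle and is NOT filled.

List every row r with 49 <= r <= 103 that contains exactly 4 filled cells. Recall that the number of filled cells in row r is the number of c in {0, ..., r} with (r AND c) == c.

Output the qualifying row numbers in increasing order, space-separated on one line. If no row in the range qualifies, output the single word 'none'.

Answer: 65 66 68 72 80 96

Derivation:
Row r has 2^popcount(r) filled cells, so we need popcount(r) = log2(4) = 2.
Scan r = 49..103 and keep those with exactly 2 one-bits:
r=49=110001 popcount=3 -> skip
r=50=110010 popcount=3 -> skip
r=51=110011 popcount=4 -> skip
r=52=110100 popcount=3 -> skip
r=53=110101 popcount=4 -> skip
r=54=110110 popcount=4 -> skip
r=55=110111 popcount=5 -> skip
r=56=111000 popcount=3 -> skip
r=57=111001 popcount=4 -> skip
r=58=111010 popcount=4 -> skip
r=59=111011 popcount=5 -> skip
r=60=111100 popcount=4 -> skip
r=61=111101 popcount=5 -> skip
r=62=111110 popcount=5 -> skip
r=63=111111 popcount=6 -> skip
r=64=1000000 popcount=1 -> skip
r=65=1000001 popcount=2 -> KEEP
r=66=1000010 popcount=2 -> KEEP
r=67=1000011 popcount=3 -> skip
r=68=1000100 popcount=2 -> KEEP
r=69=1000101 popcount=3 -> skip
r=70=1000110 popcount=3 -> skip
r=71=1000111 popcount=4 -> skip
r=72=1001000 popcount=2 -> KEEP
r=73=1001001 popcount=3 -> skip
r=74=1001010 popcount=3 -> skip
r=75=1001011 popcount=4 -> skip
r=76=1001100 popcount=3 -> skip
r=77=1001101 popcount=4 -> skip
r=78=1001110 popcount=4 -> skip
r=79=1001111 popcount=5 -> skip
r=80=1010000 popcount=2 -> KEEP
r=81=1010001 popcount=3 -> skip
r=82=1010010 popcount=3 -> skip
r=83=1010011 popcount=4 -> skip
r=84=1010100 popcount=3 -> skip
r=85=1010101 popcount=4 -> skip
r=86=1010110 popcount=4 -> skip
r=87=1010111 popcount=5 -> skip
r=88=1011000 popcount=3 -> skip
r=89=1011001 popcount=4 -> skip
r=90=1011010 popcount=4 -> skip
r=91=1011011 popcount=5 -> skip
r=92=1011100 popcount=4 -> skip
r=93=1011101 popcount=5 -> skip
r=94=1011110 popcount=5 -> skip
r=95=1011111 popcount=6 -> skip
r=96=1100000 popcount=2 -> KEEP
r=97=1100001 popcount=3 -> skip
r=98=1100010 popcount=3 -> skip
r=99=1100011 popcount=4 -> skip
r=100=1100100 popcount=3 -> skip
r=101=1100101 popcount=4 -> skip
r=102=1100110 popcount=4 -> skip
r=103=1100111 popcount=5 -> skip
Kept rows: 65 66 68 72 80 96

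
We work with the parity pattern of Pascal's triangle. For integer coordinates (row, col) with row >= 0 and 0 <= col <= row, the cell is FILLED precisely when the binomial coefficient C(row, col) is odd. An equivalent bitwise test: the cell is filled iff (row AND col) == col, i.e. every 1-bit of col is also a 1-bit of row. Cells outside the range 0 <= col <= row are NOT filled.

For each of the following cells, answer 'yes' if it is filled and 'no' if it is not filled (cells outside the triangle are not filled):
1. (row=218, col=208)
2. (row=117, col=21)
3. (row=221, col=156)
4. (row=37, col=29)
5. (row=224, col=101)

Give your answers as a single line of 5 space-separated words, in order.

(218,208): row=0b11011010, col=0b11010000, row AND col = 0b11010000 = 208; 208 == 208 -> filled
(117,21): row=0b1110101, col=0b10101, row AND col = 0b10101 = 21; 21 == 21 -> filled
(221,156): row=0b11011101, col=0b10011100, row AND col = 0b10011100 = 156; 156 == 156 -> filled
(37,29): row=0b100101, col=0b11101, row AND col = 0b101 = 5; 5 != 29 -> empty
(224,101): row=0b11100000, col=0b1100101, row AND col = 0b1100000 = 96; 96 != 101 -> empty

Answer: yes yes yes no no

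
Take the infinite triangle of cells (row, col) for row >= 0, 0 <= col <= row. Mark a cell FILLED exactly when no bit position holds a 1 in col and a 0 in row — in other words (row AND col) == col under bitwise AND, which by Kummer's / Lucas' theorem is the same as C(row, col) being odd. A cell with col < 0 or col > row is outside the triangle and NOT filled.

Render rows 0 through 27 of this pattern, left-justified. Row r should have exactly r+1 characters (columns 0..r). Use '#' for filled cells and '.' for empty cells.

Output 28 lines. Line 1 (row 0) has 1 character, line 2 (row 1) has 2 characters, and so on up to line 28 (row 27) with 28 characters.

Answer: #
##
#.#
####
#...#
##..##
#.#.#.#
########
#.......#
##......##
#.#.....#.#
####....####
#...#...#...#
##..##..##..##
#.#.#.#.#.#.#.#
################
#...............#
##..............##
#.#.............#.#
####............####
#...#...........#...#
##..##..........##..##
#.#.#.#.........#.#.#.#
########........########
#.......#.......#.......#
##......##......##......##
#.#.....#.#.....#.#.....#.#
####....####....####....####

Derivation:
r0=0: #
r1=1: ##
r2=10: #.#
r3=11: ####
r4=100: #...#
r5=101: ##..##
r6=110: #.#.#.#
r7=111: ########
r8=1000: #.......#
r9=1001: ##......##
r10=1010: #.#.....#.#
r11=1011: ####....####
r12=1100: #...#...#...#
r13=1101: ##..##..##..##
r14=1110: #.#.#.#.#.#.#.#
r15=1111: ################
r16=10000: #...............#
r17=10001: ##..............##
r18=10010: #.#.............#.#
r19=10011: ####............####
r20=10100: #...#...........#...#
r21=10101: ##..##..........##..##
r22=10110: #.#.#.#.........#.#.#.#
r23=10111: ########........########
r24=11000: #.......#.......#.......#
r25=11001: ##......##......##......##
r26=11010: #.#.....#.#.....#.#.....#.#
r27=11011: ####....####....####....####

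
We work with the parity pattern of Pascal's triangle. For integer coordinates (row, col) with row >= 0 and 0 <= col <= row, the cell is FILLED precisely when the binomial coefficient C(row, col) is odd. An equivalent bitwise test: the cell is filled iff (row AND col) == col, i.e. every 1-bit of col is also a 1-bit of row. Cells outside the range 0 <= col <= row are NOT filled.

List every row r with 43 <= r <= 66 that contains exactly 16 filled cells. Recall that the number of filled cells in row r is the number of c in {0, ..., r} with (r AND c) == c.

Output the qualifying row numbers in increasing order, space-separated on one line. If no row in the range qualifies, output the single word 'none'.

Answer: 43 45 46 51 53 54 57 58 60

Derivation:
Row r has 2^popcount(r) filled cells, so we need popcount(r) = log2(16) = 4.
Scan r = 43..66 and keep those with exactly 4 one-bits:
r=43=101011 popcount=4 -> KEEP
r=44=101100 popcount=3 -> skip
r=45=101101 popcount=4 -> KEEP
r=46=101110 popcount=4 -> KEEP
r=47=101111 popcount=5 -> skip
r=48=110000 popcount=2 -> skip
r=49=110001 popcount=3 -> skip
r=50=110010 popcount=3 -> skip
r=51=110011 popcount=4 -> KEEP
r=52=110100 popcount=3 -> skip
r=53=110101 popcount=4 -> KEEP
r=54=110110 popcount=4 -> KEEP
r=55=110111 popcount=5 -> skip
r=56=111000 popcount=3 -> skip
r=57=111001 popcount=4 -> KEEP
r=58=111010 popcount=4 -> KEEP
r=59=111011 popcount=5 -> skip
r=60=111100 popcount=4 -> KEEP
r=61=111101 popcount=5 -> skip
r=62=111110 popcount=5 -> skip
r=63=111111 popcount=6 -> skip
r=64=1000000 popcount=1 -> skip
r=65=1000001 popcount=2 -> skip
r=66=1000010 popcount=2 -> skip
Kept rows: 43 45 46 51 53 54 57 58 60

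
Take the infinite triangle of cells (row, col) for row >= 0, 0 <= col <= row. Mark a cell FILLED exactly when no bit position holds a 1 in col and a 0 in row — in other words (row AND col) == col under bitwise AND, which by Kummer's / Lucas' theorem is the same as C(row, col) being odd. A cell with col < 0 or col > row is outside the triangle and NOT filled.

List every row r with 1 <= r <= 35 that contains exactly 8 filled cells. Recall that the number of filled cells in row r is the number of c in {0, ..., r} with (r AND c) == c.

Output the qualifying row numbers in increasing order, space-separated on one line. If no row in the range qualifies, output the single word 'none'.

Answer: 7 11 13 14 19 21 22 25 26 28 35

Derivation:
Row r has 2^popcount(r) filled cells, so we need popcount(r) = log2(8) = 3.
Scan r = 1..35 and keep those with exactly 3 one-bits:
r=1=1 popcount=1 -> skip
r=2=10 popcount=1 -> skip
r=3=11 popcount=2 -> skip
r=4=100 popcount=1 -> skip
r=5=101 popcount=2 -> skip
r=6=110 popcount=2 -> skip
r=7=111 popcount=3 -> KEEP
r=8=1000 popcount=1 -> skip
r=9=1001 popcount=2 -> skip
r=10=1010 popcount=2 -> skip
r=11=1011 popcount=3 -> KEEP
r=12=1100 popcount=2 -> skip
r=13=1101 popcount=3 -> KEEP
r=14=1110 popcount=3 -> KEEP
r=15=1111 popcount=4 -> skip
r=16=10000 popcount=1 -> skip
r=17=10001 popcount=2 -> skip
r=18=10010 popcount=2 -> skip
r=19=10011 popcount=3 -> KEEP
r=20=10100 popcount=2 -> skip
r=21=10101 popcount=3 -> KEEP
r=22=10110 popcount=3 -> KEEP
r=23=10111 popcount=4 -> skip
r=24=11000 popcount=2 -> skip
r=25=11001 popcount=3 -> KEEP
r=26=11010 popcount=3 -> KEEP
r=27=11011 popcount=4 -> skip
r=28=11100 popcount=3 -> KEEP
r=29=11101 popcount=4 -> skip
r=30=11110 popcount=4 -> skip
r=31=11111 popcount=5 -> skip
r=32=100000 popcount=1 -> skip
r=33=100001 popcount=2 -> skip
r=34=100010 popcount=2 -> skip
r=35=100011 popcount=3 -> KEEP
Kept rows: 7 11 13 14 19 21 22 25 26 28 35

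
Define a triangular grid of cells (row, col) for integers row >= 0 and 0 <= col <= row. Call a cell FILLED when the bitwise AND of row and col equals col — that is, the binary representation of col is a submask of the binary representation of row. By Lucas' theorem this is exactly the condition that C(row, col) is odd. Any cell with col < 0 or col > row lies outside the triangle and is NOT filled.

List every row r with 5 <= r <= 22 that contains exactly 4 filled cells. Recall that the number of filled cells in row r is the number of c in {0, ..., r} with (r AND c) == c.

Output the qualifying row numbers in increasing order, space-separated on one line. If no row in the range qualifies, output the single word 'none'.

Answer: 5 6 9 10 12 17 18 20

Derivation:
Row r has 2^popcount(r) filled cells, so we need popcount(r) = log2(4) = 2.
Scan r = 5..22 and keep those with exactly 2 one-bits:
r=5=101 popcount=2 -> KEEP
r=6=110 popcount=2 -> KEEP
r=7=111 popcount=3 -> skip
r=8=1000 popcount=1 -> skip
r=9=1001 popcount=2 -> KEEP
r=10=1010 popcount=2 -> KEEP
r=11=1011 popcount=3 -> skip
r=12=1100 popcount=2 -> KEEP
r=13=1101 popcount=3 -> skip
r=14=1110 popcount=3 -> skip
r=15=1111 popcount=4 -> skip
r=16=10000 popcount=1 -> skip
r=17=10001 popcount=2 -> KEEP
r=18=10010 popcount=2 -> KEEP
r=19=10011 popcount=3 -> skip
r=20=10100 popcount=2 -> KEEP
r=21=10101 popcount=3 -> skip
r=22=10110 popcount=3 -> skip
Kept rows: 5 6 9 10 12 17 18 20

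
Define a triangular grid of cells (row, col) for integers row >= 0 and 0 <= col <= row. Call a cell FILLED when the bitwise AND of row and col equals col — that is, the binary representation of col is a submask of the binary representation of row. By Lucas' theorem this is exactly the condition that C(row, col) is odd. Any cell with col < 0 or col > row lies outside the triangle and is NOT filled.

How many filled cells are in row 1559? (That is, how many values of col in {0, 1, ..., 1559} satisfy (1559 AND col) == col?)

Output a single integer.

1559 in binary = 11000010111
popcount(1559) = number of 1-bits in 11000010111 = 6
A col c satisfies (1559 AND c) == c iff every set bit of c is also set in 1559; each of the 6 set bits of 1559 can independently be on or off in c.
count = 2^6 = 64

Answer: 64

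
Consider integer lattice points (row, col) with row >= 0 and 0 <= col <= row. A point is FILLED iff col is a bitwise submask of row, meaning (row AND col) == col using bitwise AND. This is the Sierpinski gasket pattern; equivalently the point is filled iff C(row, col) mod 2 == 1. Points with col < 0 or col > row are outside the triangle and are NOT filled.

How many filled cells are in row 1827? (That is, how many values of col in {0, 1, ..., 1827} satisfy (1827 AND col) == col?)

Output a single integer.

1827 in binary = 11100100011
popcount(1827) = number of 1-bits in 11100100011 = 6
A col c satisfies (1827 AND c) == c iff every set bit of c is also set in 1827; each of the 6 set bits of 1827 can independently be on or off in c.
count = 2^6 = 64

Answer: 64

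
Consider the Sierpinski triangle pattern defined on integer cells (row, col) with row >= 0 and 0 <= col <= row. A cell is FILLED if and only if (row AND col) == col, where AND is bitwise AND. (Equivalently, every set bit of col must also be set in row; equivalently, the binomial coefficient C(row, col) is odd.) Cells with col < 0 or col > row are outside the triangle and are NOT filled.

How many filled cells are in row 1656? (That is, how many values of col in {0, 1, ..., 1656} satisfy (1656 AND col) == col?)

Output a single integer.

1656 in binary = 11001111000
popcount(1656) = number of 1-bits in 11001111000 = 6
A col c satisfies (1656 AND c) == c iff every set bit of c is also set in 1656; each of the 6 set bits of 1656 can independently be on or off in c.
count = 2^6 = 64

Answer: 64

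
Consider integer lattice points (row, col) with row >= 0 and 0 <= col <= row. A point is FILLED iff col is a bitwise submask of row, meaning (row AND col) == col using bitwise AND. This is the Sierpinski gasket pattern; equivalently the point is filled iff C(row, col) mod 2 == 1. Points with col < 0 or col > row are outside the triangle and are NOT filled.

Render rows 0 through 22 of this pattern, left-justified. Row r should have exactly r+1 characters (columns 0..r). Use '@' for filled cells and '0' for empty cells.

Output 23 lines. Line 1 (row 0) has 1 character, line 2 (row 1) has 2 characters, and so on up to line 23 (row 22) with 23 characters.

r0=0: @
r1=1: @@
r2=10: @0@
r3=11: @@@@
r4=100: @000@
r5=101: @@00@@
r6=110: @0@0@0@
r7=111: @@@@@@@@
r8=1000: @0000000@
r9=1001: @@000000@@
r10=1010: @0@00000@0@
r11=1011: @@@@0000@@@@
r12=1100: @000@000@000@
r13=1101: @@00@@00@@00@@
r14=1110: @0@0@0@0@0@0@0@
r15=1111: @@@@@@@@@@@@@@@@
r16=10000: @000000000000000@
r17=10001: @@00000000000000@@
r18=10010: @0@0000000000000@0@
r19=10011: @@@@000000000000@@@@
r20=10100: @000@00000000000@000@
r21=10101: @@00@@0000000000@@00@@
r22=10110: @0@0@0@000000000@0@0@0@

Answer: @
@@
@0@
@@@@
@000@
@@00@@
@0@0@0@
@@@@@@@@
@0000000@
@@000000@@
@0@00000@0@
@@@@0000@@@@
@000@000@000@
@@00@@00@@00@@
@0@0@0@0@0@0@0@
@@@@@@@@@@@@@@@@
@000000000000000@
@@00000000000000@@
@0@0000000000000@0@
@@@@000000000000@@@@
@000@00000000000@000@
@@00@@0000000000@@00@@
@0@0@0@000000000@0@0@0@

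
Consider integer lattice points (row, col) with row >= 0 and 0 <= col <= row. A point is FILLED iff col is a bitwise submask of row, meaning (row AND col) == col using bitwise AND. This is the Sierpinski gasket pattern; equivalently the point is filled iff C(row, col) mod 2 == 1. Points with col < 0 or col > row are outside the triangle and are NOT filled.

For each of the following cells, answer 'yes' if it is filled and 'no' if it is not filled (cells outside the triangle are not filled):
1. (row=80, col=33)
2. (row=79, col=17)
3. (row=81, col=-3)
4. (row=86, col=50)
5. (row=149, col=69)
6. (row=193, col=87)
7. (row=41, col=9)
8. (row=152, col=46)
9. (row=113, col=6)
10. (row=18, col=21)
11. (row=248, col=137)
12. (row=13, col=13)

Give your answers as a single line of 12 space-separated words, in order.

Answer: no no no no no no yes no no no no yes

Derivation:
(80,33): row=0b1010000, col=0b100001, row AND col = 0b0 = 0; 0 != 33 -> empty
(79,17): row=0b1001111, col=0b10001, row AND col = 0b1 = 1; 1 != 17 -> empty
(81,-3): col outside [0, 81] -> not filled
(86,50): row=0b1010110, col=0b110010, row AND col = 0b10010 = 18; 18 != 50 -> empty
(149,69): row=0b10010101, col=0b1000101, row AND col = 0b101 = 5; 5 != 69 -> empty
(193,87): row=0b11000001, col=0b1010111, row AND col = 0b1000001 = 65; 65 != 87 -> empty
(41,9): row=0b101001, col=0b1001, row AND col = 0b1001 = 9; 9 == 9 -> filled
(152,46): row=0b10011000, col=0b101110, row AND col = 0b1000 = 8; 8 != 46 -> empty
(113,6): row=0b1110001, col=0b110, row AND col = 0b0 = 0; 0 != 6 -> empty
(18,21): col outside [0, 18] -> not filled
(248,137): row=0b11111000, col=0b10001001, row AND col = 0b10001000 = 136; 136 != 137 -> empty
(13,13): row=0b1101, col=0b1101, row AND col = 0b1101 = 13; 13 == 13 -> filled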